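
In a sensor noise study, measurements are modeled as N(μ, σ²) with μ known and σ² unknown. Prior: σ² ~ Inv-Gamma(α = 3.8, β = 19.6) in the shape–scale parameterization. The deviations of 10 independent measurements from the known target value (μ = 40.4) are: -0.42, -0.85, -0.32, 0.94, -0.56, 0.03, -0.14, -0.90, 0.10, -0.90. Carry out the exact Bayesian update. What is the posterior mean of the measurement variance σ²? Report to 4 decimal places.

2.7596

With known mean μ and an Inverse-Gamma(α, β) prior on σ², the Normal likelihood is conjugate: posterior is Inv-Gamma(α + n/2, β + Σ(xᵢ−μ)²/2).
Σ(xᵢ−μ)² = (-0.42)² + (-0.85)² + (-0.32)² + (0.94)² + (-0.56)² + (0.03)² + (-0.14)² + (-0.90)² + (0.10)² + (-0.90)² = 3.8490.
Posterior: Inv-Gamma(3.8 + 10/2, 19.6 + 3.8490/2) = Inv-Gamma(8.80, 21.52450).
E[σ²|data] = β/(α−1) = 21.52450/7.80 = 2.7596.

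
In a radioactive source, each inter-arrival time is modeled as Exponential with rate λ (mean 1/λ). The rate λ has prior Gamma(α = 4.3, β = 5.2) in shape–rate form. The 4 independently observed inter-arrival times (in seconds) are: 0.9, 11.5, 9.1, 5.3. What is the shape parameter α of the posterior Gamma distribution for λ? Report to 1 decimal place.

8.3

With a Gamma(shape α, rate β) prior on the exponential rate λ, the posterior after n observations with total T = Σxᵢ is Gamma(α+n, β+T).
Sum of observations T = 26.8 seconds; n = 4.
Posterior: Gamma(4.3+4, 5.2+26.8) = Gamma(8.3, 32.0).
Posterior α = 8.3.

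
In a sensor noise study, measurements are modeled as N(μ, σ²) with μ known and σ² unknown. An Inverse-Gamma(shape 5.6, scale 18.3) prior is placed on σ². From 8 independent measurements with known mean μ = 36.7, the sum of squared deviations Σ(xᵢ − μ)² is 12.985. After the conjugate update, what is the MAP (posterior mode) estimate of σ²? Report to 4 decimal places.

With known mean μ and an Inverse-Gamma(α, β) prior on σ², the Normal likelihood is conjugate: posterior is Inv-Gamma(α + n/2, β + Σ(xᵢ−μ)²/2).
Posterior: Inv-Gamma(5.6 + 8/2, 18.3 + 12.985/2) = Inv-Gamma(9.60, 24.7925).
Mode = β/(α+1) = 24.7925/10.60 = 2.3389.

2.3389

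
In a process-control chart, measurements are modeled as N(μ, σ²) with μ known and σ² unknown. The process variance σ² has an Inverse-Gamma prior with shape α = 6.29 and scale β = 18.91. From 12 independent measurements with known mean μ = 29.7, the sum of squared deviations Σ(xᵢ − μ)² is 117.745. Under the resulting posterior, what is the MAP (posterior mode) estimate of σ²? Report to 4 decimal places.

5.8527

With known mean μ and an Inverse-Gamma(α, β) prior on σ², the Normal likelihood is conjugate: posterior is Inv-Gamma(α + n/2, β + Σ(xᵢ−μ)²/2).
Posterior: Inv-Gamma(6.29 + 12/2, 18.91 + 117.745/2) = Inv-Gamma(12.29, 77.7825).
Mode = β/(α+1) = 77.7825/13.29 = 5.8527.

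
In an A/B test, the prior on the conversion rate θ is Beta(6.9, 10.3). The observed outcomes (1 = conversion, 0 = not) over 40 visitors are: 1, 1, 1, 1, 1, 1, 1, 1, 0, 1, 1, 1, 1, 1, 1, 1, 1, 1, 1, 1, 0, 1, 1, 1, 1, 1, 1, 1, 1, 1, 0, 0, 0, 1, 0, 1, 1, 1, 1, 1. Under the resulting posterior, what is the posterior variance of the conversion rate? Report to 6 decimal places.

0.003501

The Beta prior is conjugate to a Binomial/Bernoulli likelihood; the update adds successes to α and failures to β.
Posterior: Beta(α+k, β+n−k) = Beta(6.9+34, 10.3+6) = Beta(40.9, 16.3).
Var = αβ/((α+β)²(α+β+1)) = 40.9·16.3/(57.2²·58.2) = 0.003501.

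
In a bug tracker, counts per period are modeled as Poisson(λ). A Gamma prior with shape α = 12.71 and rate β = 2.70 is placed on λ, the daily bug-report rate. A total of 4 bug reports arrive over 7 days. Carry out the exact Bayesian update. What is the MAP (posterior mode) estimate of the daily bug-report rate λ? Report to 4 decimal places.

1.6196

With a Gamma(shape α, rate β) prior, the Poisson likelihood is conjugate: the posterior is Gamma(α + ΣXᵢ, β + n).
Posterior: Gamma(α+S, β+n) = Gamma(12.71+4, 2.70+7) = Gamma(16.71, 9.70).
Mode of Gamma(α,β) for α≥1 is (α−1)/β = 15.71/9.70 = 1.6196.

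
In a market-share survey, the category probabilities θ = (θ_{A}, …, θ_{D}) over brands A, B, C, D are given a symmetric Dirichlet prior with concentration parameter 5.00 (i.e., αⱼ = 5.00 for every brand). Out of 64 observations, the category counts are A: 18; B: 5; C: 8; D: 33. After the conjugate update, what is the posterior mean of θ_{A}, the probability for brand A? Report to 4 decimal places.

0.2738

The Dirichlet prior is conjugate to the Multinomial likelihood: each posterior αⱼ = prior αⱼ + observed count nⱼ.
Posterior concentration: (23.00, 10.00, 13.00, 38.00), total = 84.00.
E[θ_{A}|data] = α_{A}/Σα = 23.00/84.00 = 0.2738.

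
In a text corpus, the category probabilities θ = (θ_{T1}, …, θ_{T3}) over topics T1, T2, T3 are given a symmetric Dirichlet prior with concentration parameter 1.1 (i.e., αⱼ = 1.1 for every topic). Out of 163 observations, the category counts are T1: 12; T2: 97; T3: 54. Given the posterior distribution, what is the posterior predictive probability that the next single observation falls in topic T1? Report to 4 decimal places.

The Dirichlet prior is conjugate to the Multinomial likelihood: each posterior αⱼ = prior αⱼ + observed count nⱼ.
Posterior concentration: (13.1, 98.1, 55.1), total = 166.3.
P(next = T1 | data) = α_{T1}/Σα = 0.0788.

0.0788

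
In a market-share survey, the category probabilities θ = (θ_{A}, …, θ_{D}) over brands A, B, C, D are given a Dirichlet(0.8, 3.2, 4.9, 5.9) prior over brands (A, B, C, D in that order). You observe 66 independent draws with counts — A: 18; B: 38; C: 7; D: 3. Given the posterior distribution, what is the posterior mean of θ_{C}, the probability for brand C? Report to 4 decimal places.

The Dirichlet prior is conjugate to the Multinomial likelihood: each posterior αⱼ = prior αⱼ + observed count nⱼ.
Posterior concentration: (18.8, 41.2, 11.9, 8.9), total = 80.8.
E[θ_{C}|data] = α_{C}/Σα = 11.9/80.8 = 0.1473.

0.1473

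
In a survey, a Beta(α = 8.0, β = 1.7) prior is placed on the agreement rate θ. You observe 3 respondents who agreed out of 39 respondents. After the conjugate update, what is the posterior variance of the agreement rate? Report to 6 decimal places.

0.003518

The Beta prior is conjugate to a Binomial/Bernoulli likelihood; the update adds successes to α and failures to β.
Posterior: Beta(α+k, β+n−k) = Beta(8.0+3, 1.7+36) = Beta(11.0, 37.7).
Var = αβ/((α+β)²(α+β+1)) = 11.0·37.7/(48.7²·49.7) = 0.003518.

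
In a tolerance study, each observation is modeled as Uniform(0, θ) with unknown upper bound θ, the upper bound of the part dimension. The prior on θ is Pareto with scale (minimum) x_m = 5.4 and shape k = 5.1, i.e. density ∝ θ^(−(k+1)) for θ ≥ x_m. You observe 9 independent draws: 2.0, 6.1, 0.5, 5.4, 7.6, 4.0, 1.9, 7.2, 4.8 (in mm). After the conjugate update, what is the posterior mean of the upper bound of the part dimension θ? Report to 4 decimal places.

A Pareto(scale x_m, shape k) prior on the upper bound θ of Uniform(0, θ) is conjugate: posterior is Pareto(max(x_m, max xᵢ), k + n).
Sample maximum = 7.6; prior scale x_m = 5.4 → posterior scale = max = 7.6.
Posterior shape = 5.1 + 9 = 14.1.
E[θ|data] = k·x_m/(k−1) = 14.1·7.6/13.1 = 8.1802.

8.1802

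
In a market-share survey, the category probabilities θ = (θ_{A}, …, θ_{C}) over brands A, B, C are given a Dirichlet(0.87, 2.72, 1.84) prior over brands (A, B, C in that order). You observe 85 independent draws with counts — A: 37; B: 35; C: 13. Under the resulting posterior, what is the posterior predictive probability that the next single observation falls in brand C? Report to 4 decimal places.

The Dirichlet prior is conjugate to the Multinomial likelihood: each posterior αⱼ = prior αⱼ + observed count nⱼ.
Posterior concentration: (37.87, 37.72, 14.84), total = 90.43.
P(next = C | data) = α_{C}/Σα = 0.1641.

0.1641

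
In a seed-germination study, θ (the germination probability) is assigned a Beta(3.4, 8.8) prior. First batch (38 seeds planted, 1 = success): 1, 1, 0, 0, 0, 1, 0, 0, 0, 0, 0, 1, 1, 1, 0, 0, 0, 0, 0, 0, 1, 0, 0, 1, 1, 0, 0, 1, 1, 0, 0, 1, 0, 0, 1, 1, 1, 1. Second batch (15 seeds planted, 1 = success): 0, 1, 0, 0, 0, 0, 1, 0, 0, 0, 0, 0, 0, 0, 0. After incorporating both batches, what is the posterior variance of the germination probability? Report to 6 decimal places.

The Beta prior is conjugate to a Binomial/Bernoulli likelihood; the update adds successes to α and failures to β.
After batch 1: Beta(3.4+16, 8.8+22) = Beta(19.4, 30.8).
After batch 2: Beta(19.4+2, 30.8+13) = Beta(21.4, 43.8).
Var = αβ/((α+β)²(α+β+1)) = 21.4·43.8/(65.2²·66.2) = 0.003331.

0.003331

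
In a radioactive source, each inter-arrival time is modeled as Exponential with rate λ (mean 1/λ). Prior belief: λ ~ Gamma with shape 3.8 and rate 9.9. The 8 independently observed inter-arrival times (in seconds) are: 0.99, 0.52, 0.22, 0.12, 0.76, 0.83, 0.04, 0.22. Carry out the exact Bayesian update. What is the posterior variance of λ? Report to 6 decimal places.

0.063798

With a Gamma(shape α, rate β) prior on the exponential rate λ, the posterior after n observations with total T = Σxᵢ is Gamma(α+n, β+T).
Sum of observations T = 3.70 seconds; n = 8.
Posterior: Gamma(3.8+8, 9.9+3.70) = Gamma(11.8, 13.60).
Var = α/β² = 0.063798.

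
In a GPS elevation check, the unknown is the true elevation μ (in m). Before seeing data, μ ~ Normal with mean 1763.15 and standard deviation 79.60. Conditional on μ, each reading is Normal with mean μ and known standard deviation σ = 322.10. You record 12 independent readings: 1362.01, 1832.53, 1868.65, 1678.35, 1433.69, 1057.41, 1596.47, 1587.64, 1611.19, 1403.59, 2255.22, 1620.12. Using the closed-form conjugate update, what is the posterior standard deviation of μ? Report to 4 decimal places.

60.4687

For Normal data with known variance σ², a Normal(μ₀, σ₀²) prior on μ is conjugate. Posterior precision = 1/σ₀² + n/σ²; posterior mean is the precision-weighted average of μ₀ and x̄.
σ₀² = 79.60² = 6336.16, σ² = 322.10² = 103748.41; σ² + n·σ₀² = 103748.41 + 12·6336.16 = 179782.33.
Posterior precision = 1/σ₀² + n/σ² = 1/6336.16 + 12/103748.41 = (σ² + n·σ₀²)/(σ₀²σ²) = 179782.33/(6336.16·103748.41); posterior variance σₙ² = σ₀²σ²/(σ² + n·σ₀²) = 6336.16·103748.41/179782.33 = 3656.457926.
Posterior SD = √σₙ² = √(6336.16·103748.41/179782.33) = 60.4687.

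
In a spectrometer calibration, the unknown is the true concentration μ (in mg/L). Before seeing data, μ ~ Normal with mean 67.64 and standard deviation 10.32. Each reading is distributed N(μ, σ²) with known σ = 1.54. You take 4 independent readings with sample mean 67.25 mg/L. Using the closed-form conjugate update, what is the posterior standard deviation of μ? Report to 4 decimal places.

For Normal data with known variance σ², a Normal(μ₀, σ₀²) prior on μ is conjugate. Posterior precision = 1/σ₀² + n/σ²; posterior mean is the precision-weighted average of μ₀ and x̄.
σ₀² = 10.32² = 106.5024, σ² = 1.54² = 2.3716; σ² + n·σ₀² = 2.3716 + 4·106.5024 = 428.3812.
Posterior precision = 1/σ₀² + n/σ² = 1/106.5024 + 4/2.3716 = (σ² + n·σ₀²)/(σ₀²σ²) = 428.3812/(106.5024·2.3716); posterior variance σₙ² = σ₀²σ²/(σ² + n·σ₀²) = 106.5024·2.3716/428.3812 = 0.589618.
Posterior SD = √σₙ² = √(106.5024·2.3716/428.3812) = 0.7679.

0.7679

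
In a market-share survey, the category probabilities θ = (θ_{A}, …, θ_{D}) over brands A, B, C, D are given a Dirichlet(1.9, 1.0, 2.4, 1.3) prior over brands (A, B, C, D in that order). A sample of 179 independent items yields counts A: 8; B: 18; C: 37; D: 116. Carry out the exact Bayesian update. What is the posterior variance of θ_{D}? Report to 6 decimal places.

0.001246

The Dirichlet prior is conjugate to the Multinomial likelihood: each posterior αⱼ = prior αⱼ + observed count nⱼ.
Posterior concentration: (9.9, 19.0, 39.4, 117.3), total = 185.6.
Var[θ_j] = α_j(Σα−α_j)/((Σα)²(Σα+1)) = 117.3·68.3/(185.6²·186.6) = 0.001246.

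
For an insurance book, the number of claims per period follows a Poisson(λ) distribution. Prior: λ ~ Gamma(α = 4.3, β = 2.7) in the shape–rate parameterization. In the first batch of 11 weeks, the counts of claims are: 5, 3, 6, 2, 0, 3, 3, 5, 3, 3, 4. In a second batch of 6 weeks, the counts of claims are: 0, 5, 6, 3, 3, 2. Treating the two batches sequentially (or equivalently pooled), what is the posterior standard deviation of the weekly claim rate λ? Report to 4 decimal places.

0.3942

With a Gamma(shape α, rate β) prior, the Poisson likelihood is conjugate: the posterior is Gamma(α + ΣXᵢ, β + n).
Batch 1: sum of counts S = 37 over n = 11 weeks.
After batch 1: Gamma(α+S, β+n) = Gamma(4.3+37, 2.7+11) = Gamma(41.3, 13.7).
Batch 2: sum of counts S = 19 over n = 6 weeks.
After batch 2: Gamma(α+S, β+n) = Gamma(41.3+19, 13.7+6) = Gamma(60.3, 19.7).
SD = √α/β = √60.3/19.7 = 0.3942.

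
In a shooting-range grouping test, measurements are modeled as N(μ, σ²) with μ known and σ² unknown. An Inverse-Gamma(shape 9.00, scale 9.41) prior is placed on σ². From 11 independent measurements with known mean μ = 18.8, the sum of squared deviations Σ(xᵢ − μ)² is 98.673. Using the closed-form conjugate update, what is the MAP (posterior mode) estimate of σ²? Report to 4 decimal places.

With known mean μ and an Inverse-Gamma(α, β) prior on σ², the Normal likelihood is conjugate: posterior is Inv-Gamma(α + n/2, β + Σ(xᵢ−μ)²/2).
Posterior: Inv-Gamma(9.00 + 11/2, 9.41 + 98.673/2) = Inv-Gamma(14.50, 58.7465).
Mode = β/(α+1) = 58.7465/15.50 = 3.7901.

3.7901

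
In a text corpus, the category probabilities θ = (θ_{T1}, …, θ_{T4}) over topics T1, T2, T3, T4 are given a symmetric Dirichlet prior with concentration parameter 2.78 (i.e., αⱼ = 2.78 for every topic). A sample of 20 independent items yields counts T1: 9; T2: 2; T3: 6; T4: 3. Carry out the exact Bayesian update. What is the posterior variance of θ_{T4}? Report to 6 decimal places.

The Dirichlet prior is conjugate to the Multinomial likelihood: each posterior αⱼ = prior αⱼ + observed count nⱼ.
Posterior concentration: (11.78, 4.78, 8.78, 5.78), total = 31.12.
Var[θ_j] = α_j(Σα−α_j)/((Σα)²(Σα+1)) = 5.78·25.34/(31.12²·32.12) = 0.004708.

0.004708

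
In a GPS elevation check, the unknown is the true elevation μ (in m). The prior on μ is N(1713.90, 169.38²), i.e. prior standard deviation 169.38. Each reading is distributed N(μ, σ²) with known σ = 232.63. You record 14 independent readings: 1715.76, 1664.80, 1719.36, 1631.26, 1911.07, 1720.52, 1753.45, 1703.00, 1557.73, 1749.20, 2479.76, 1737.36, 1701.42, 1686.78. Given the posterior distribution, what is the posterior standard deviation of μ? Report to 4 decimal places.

For Normal data with known variance σ², a Normal(μ₀, σ₀²) prior on μ is conjugate. Posterior precision = 1/σ₀² + n/σ²; posterior mean is the precision-weighted average of μ₀ and x̄.
σ₀² = 169.38² = 28689.5844, σ² = 232.63² = 54116.7169; σ² + n·σ₀² = 54116.7169 + 14·28689.5844 = 455770.8985.
Posterior precision = 1/σ₀² + n/σ² = 1/28689.5844 + 14/54116.7169 = (σ² + n·σ₀²)/(σ₀²σ²) = 455770.8985/(28689.5844·54116.7169); posterior variance σₙ² = σ₀²σ²/(σ² + n·σ₀²) = 28689.5844·54116.7169/455770.8985 = 3406.505598.
Posterior SD = √σₙ² = √(28689.5844·54116.7169/455770.8985) = 58.3653.

58.3653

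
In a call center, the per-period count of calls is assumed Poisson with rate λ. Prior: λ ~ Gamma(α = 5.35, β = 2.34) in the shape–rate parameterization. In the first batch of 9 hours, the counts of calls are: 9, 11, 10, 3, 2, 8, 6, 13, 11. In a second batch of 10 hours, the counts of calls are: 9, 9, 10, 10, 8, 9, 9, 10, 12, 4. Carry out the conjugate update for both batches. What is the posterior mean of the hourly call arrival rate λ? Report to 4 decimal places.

With a Gamma(shape α, rate β) prior, the Poisson likelihood is conjugate: the posterior is Gamma(α + ΣXᵢ, β + n).
Batch 1: sum of counts S = 73 over n = 9 hours.
After batch 1: Gamma(α+S, β+n) = Gamma(5.35+73, 2.34+9) = Gamma(78.35, 11.34).
Batch 2: sum of counts S = 90 over n = 10 hours.
After batch 2: Gamma(α+S, β+n) = Gamma(78.35+90, 11.34+10) = Gamma(168.35, 21.34).
Posterior mean = α/β = 168.35/21.34 = 7.8889.

7.8889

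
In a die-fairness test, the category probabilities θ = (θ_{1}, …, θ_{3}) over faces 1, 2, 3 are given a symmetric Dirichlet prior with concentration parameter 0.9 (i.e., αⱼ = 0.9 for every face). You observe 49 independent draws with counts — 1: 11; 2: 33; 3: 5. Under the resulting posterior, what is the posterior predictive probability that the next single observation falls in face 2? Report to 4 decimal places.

0.6557

The Dirichlet prior is conjugate to the Multinomial likelihood: each posterior αⱼ = prior αⱼ + observed count nⱼ.
Posterior concentration: (11.9, 33.9, 5.9), total = 51.7.
P(next = 2 | data) = α_{2}/Σα = 0.6557.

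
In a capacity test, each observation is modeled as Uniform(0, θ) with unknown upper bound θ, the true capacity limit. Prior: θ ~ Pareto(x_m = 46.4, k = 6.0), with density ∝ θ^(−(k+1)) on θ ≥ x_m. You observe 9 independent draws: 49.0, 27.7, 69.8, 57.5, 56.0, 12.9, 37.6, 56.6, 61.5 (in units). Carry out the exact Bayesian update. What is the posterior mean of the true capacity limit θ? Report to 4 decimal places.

A Pareto(scale x_m, shape k) prior on the upper bound θ of Uniform(0, θ) is conjugate: posterior is Pareto(max(x_m, max xᵢ), k + n).
Sample maximum = 69.8; prior scale x_m = 46.4 → posterior scale = max = 69.8.
Posterior shape = 6.0 + 9 = 15.0.
E[θ|data] = k·x_m/(k−1) = 15.0·69.8/14.0 = 74.7857.

74.7857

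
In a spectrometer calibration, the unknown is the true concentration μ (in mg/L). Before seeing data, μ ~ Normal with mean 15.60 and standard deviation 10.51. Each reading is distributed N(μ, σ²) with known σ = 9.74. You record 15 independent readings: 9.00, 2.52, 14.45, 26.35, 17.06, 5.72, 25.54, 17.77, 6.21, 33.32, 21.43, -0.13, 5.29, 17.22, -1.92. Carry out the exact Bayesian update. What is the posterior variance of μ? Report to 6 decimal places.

For Normal data with known variance σ², a Normal(μ₀, σ₀²) prior on μ is conjugate. Posterior precision = 1/σ₀² + n/σ²; posterior mean is the precision-weighted average of μ₀ and x̄.
σ₀² = 10.51² = 110.4601, σ² = 9.74² = 94.8676; σ² + n·σ₀² = 94.8676 + 15·110.4601 = 1751.7691.
Posterior precision = 1/σ₀² + n/σ² = 1/110.4601 + 15/94.8676 = (σ² + n·σ₀²)/(σ₀²σ²) = 1751.7691/(110.4601·94.8676); posterior variance σₙ² = σ₀²σ²/(σ² + n·σ₀²) = 110.4601·94.8676/1751.7691 = 5.982001.

5.982001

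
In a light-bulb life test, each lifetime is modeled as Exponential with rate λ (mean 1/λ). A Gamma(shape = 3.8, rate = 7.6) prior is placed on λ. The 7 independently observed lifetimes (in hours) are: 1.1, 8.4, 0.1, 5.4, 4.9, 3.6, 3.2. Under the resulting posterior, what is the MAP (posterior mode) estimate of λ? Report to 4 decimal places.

With a Gamma(shape α, rate β) prior on the exponential rate λ, the posterior after n observations with total T = Σxᵢ is Gamma(α+n, β+T).
Sum of observations T = 26.7 hours; n = 7.
Posterior: Gamma(3.8+7, 7.6+26.7) = Gamma(10.8, 34.3).
Mode = (α−1)/β = 0.2857.

0.2857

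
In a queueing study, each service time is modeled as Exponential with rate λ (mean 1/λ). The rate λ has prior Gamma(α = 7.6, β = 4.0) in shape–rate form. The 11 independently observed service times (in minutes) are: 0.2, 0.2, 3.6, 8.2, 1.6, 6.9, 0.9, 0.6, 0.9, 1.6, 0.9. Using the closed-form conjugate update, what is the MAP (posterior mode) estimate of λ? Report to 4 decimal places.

0.5946

With a Gamma(shape α, rate β) prior on the exponential rate λ, the posterior after n observations with total T = Σxᵢ is Gamma(α+n, β+T).
Sum of observations T = 25.6 minutes; n = 11.
Posterior: Gamma(7.6+11, 4.0+25.6) = Gamma(18.6, 29.6).
Mode = (α−1)/β = 0.5946.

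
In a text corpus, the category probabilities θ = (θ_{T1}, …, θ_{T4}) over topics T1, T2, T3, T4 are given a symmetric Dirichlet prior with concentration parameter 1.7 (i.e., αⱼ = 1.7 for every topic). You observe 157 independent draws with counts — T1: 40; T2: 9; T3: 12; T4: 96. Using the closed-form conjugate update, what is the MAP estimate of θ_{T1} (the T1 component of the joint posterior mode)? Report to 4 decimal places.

The Dirichlet prior is conjugate to the Multinomial likelihood: each posterior αⱼ = prior αⱼ + observed count nⱼ.
Posterior concentration: (41.7, 10.7, 13.7, 97.7), total = 163.8.
Joint mode component: (α_{T1}−1)/(Σα−K) = 40.7/159.8 = 0.2547.

0.2547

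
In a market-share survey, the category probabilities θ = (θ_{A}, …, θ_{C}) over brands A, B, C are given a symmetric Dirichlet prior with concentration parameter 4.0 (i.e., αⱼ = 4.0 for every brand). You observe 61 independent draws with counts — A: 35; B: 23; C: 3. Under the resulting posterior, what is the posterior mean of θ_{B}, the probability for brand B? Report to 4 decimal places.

The Dirichlet prior is conjugate to the Multinomial likelihood: each posterior αⱼ = prior αⱼ + observed count nⱼ.
Posterior concentration: (39.0, 27.0, 7.0), total = 73.0.
E[θ_{B}|data] = α_{B}/Σα = 27.0/73.0 = 0.3699.

0.3699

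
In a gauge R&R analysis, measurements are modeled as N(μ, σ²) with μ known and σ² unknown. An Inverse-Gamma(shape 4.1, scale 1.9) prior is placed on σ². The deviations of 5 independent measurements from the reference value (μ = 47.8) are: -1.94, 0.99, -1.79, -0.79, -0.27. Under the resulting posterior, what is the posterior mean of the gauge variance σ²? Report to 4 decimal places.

With known mean μ and an Inverse-Gamma(α, β) prior on σ², the Normal likelihood is conjugate: posterior is Inv-Gamma(α + n/2, β + Σ(xᵢ−μ)²/2).
Σ(xᵢ−μ)² = (-1.94)² + (0.99)² + (-1.79)² + (-0.79)² + (-0.27)² = 8.6448.
Posterior: Inv-Gamma(4.1 + 5/2, 1.9 + 8.6448/2) = Inv-Gamma(6.60, 6.22240).
E[σ²|data] = β/(α−1) = 6.22240/5.60 = 1.1111.

1.1111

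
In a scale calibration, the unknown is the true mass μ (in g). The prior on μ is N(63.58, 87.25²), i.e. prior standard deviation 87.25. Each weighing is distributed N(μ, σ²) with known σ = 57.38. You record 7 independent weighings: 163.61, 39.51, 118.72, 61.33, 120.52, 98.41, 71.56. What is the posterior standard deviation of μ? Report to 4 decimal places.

For Normal data with known variance σ², a Normal(μ₀, σ₀²) prior on μ is conjugate. Posterior precision = 1/σ₀² + n/σ²; posterior mean is the precision-weighted average of μ₀ and x̄.
σ₀² = 87.25² = 7612.5625, σ² = 57.38² = 3292.4644; σ² + n·σ₀² = 3292.4644 + 7·7612.5625 = 56580.4019.
Posterior precision = 1/σ₀² + n/σ² = 1/7612.5625 + 7/3292.4644 = (σ² + n·σ₀²)/(σ₀²σ²) = 56580.4019/(7612.5625·3292.4644); posterior variance σₙ² = σ₀²σ²/(σ² + n·σ₀²) = 7612.5625·3292.4644/56580.4019 = 442.981849.
Posterior SD = √σₙ² = √(7612.5625·3292.4644/56580.4019) = 21.0471.

21.0471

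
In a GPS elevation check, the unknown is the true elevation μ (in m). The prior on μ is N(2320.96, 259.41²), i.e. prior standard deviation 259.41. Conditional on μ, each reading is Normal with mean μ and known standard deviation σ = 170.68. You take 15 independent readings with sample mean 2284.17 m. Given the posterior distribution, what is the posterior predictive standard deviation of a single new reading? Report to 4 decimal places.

For Normal data with known variance σ², a Normal(μ₀, σ₀²) prior on μ is conjugate. Posterior precision = 1/σ₀² + n/σ²; posterior mean is the precision-weighted average of μ₀ and x̄.
σ₀² = 259.41² = 67293.5481, σ² = 170.68² = 29131.6624; σ² + n·σ₀² = 29131.6624 + 15·67293.5481 = 1038534.8839.
Posterior precision = 1/σ₀² + n/σ² = 1/67293.5481 + 15/29131.6624 = (σ² + n·σ₀²)/(σ₀²σ²) = 1038534.8839/(67293.5481·29131.6624); posterior variance σₙ² = σ₀²σ²/(σ² + n·σ₀²) = 67293.5481·29131.6624/1038534.8839 = 1887.633199.
Predictive variance for one new observation = σₙ² + σ² = 67293.5481·29131.6624/1038534.8839 + 29131.6624 = σ²·(σ₀² + 1038534.8839)/1038534.8839 = 29131.6624·1105828.432/1038534.8839 = 31019.295599; SD = √(29131.6624·1105828.432/1038534.8839) = 176.1230.

176.1230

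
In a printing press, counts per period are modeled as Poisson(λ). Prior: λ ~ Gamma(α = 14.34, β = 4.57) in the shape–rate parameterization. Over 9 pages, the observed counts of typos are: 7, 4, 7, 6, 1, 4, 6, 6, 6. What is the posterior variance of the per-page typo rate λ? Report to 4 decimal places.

With a Gamma(shape α, rate β) prior, the Poisson likelihood is conjugate: the posterior is Gamma(α + ΣXᵢ, β + n).
Sum of counts S = 47 over n = 9 pages.
Posterior: Gamma(α+S, β+n) = Gamma(14.34+47, 4.57+9) = Gamma(61.34, 13.57).
Var = α/β² = 61.34/13.57² = 0.3331.

0.3331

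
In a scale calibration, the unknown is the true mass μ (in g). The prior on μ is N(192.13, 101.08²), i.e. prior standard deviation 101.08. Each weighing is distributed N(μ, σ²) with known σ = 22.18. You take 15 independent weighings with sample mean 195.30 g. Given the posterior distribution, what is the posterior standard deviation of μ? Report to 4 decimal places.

5.7177

For Normal data with known variance σ², a Normal(μ₀, σ₀²) prior on μ is conjugate. Posterior precision = 1/σ₀² + n/σ²; posterior mean is the precision-weighted average of μ₀ and x̄.
σ₀² = 101.08² = 10217.1664, σ² = 22.18² = 491.9524; σ² + n·σ₀² = 491.9524 + 15·10217.1664 = 153749.4484.
Posterior precision = 1/σ₀² + n/σ² = 1/10217.1664 + 15/491.9524 = (σ² + n·σ₀²)/(σ₀²σ²) = 153749.4484/(10217.1664·491.9524); posterior variance σₙ² = σ₀²σ²/(σ² + n·σ₀²) = 10217.1664·491.9524/153749.4484 = 32.691887.
Posterior SD = √σₙ² = √(10217.1664·491.9524/153749.4484) = 5.7177.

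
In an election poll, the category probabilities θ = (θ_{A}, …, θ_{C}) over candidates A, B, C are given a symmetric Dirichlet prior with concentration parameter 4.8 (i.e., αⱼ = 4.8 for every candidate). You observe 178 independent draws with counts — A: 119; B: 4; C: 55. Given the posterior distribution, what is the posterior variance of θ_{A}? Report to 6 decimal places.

0.001186

The Dirichlet prior is conjugate to the Multinomial likelihood: each posterior αⱼ = prior αⱼ + observed count nⱼ.
Posterior concentration: (123.8, 8.8, 59.8), total = 192.4.
Var[θ_j] = α_j(Σα−α_j)/((Σα)²(Σα+1)) = 123.8·68.6/(192.4²·193.4) = 0.001186.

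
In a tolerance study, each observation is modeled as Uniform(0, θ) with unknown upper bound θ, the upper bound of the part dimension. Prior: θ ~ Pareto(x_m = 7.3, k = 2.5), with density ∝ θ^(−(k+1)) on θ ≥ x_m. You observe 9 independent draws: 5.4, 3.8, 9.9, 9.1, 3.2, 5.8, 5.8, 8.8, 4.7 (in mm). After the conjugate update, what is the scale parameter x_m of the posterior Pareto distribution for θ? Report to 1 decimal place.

9.9

A Pareto(scale x_m, shape k) prior on the upper bound θ of Uniform(0, θ) is conjugate: posterior is Pareto(max(x_m, max xᵢ), k + n).
Sample maximum = 9.9; prior scale x_m = 7.3 → posterior scale = max = 9.9.
Posterior shape = 2.5 + 9 = 11.5.
Posterior scale x_m = 9.9.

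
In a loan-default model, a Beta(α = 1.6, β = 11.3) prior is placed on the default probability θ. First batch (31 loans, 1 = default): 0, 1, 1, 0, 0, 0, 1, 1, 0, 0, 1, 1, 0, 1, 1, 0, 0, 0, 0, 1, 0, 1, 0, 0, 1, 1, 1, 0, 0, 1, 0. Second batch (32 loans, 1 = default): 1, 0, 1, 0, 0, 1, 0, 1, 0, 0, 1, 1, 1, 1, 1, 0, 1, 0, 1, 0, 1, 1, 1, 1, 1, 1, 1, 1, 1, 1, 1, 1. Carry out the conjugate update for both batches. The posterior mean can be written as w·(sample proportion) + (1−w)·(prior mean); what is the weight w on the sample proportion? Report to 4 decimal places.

The Beta prior is conjugate to a Binomial/Bernoulli likelihood; the update adds successes to α and failures to β.
Total number of loans: n = 31 + 32 = 63.
Posterior mean = (α₀+k)/(α₀+β₀+n) = [n/(α₀+β₀+n)]·(k/n) + [(α₀+β₀)/(α₀+β₀+n)]·α₀/(α₀+β₀), so only n and the prior enter the weight.
The weight on the data is w = n/(α₀+β₀+n) = 63/(1.6+11.3+63) = 63/75.9 = 0.8300.

0.8300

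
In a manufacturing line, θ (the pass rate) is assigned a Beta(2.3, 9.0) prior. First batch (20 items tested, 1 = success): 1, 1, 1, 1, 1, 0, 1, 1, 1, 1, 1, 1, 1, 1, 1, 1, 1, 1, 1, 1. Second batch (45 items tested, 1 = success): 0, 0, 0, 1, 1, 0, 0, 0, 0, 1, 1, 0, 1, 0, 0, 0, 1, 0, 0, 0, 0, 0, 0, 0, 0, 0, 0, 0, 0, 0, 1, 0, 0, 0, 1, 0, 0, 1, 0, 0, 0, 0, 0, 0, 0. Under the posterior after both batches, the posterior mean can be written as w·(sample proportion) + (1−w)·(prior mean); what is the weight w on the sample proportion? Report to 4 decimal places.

The Beta prior is conjugate to a Binomial/Bernoulli likelihood; the update adds successes to α and failures to β.
Total number of items tested: n = 20 + 45 = 65.
Posterior mean = (α₀+k)/(α₀+β₀+n) = [n/(α₀+β₀+n)]·(k/n) + [(α₀+β₀)/(α₀+β₀+n)]·α₀/(α₀+β₀), so only n and the prior enter the weight.
The weight on the data is w = n/(α₀+β₀+n) = 65/(2.3+9.0+65) = 65/76.3 = 0.8519.

0.8519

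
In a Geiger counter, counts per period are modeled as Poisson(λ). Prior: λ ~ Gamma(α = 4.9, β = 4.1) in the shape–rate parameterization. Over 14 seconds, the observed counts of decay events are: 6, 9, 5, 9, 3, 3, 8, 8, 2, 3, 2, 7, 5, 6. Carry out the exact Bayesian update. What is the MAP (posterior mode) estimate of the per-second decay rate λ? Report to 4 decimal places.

4.4144

With a Gamma(shape α, rate β) prior, the Poisson likelihood is conjugate: the posterior is Gamma(α + ΣXᵢ, β + n).
Sum of counts S = 76 over n = 14 seconds.
Posterior: Gamma(α+S, β+n) = Gamma(4.9+76, 4.1+14) = Gamma(80.9, 18.1).
Mode of Gamma(α,β) for α≥1 is (α−1)/β = 79.9/18.1 = 4.4144.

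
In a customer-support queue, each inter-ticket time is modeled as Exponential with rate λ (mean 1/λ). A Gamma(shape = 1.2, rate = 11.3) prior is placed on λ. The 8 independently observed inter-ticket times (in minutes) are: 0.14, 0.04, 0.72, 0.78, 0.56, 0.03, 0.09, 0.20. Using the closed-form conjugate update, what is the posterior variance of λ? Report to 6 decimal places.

0.047892

With a Gamma(shape α, rate β) prior on the exponential rate λ, the posterior after n observations with total T = Σxᵢ is Gamma(α+n, β+T).
Sum of observations T = 2.56 minutes; n = 8.
Posterior: Gamma(1.2+8, 11.3+2.56) = Gamma(9.2, 13.86).
Var = α/β² = 0.047892.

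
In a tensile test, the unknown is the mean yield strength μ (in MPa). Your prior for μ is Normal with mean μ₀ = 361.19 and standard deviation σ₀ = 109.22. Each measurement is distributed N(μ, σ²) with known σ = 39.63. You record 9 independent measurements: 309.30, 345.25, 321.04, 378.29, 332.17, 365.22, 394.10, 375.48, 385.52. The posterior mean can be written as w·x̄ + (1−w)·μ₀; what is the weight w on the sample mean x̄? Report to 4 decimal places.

For Normal data with known variance σ², a Normal(μ₀, σ₀²) prior on μ is conjugate. Posterior precision = 1/σ₀² + n/σ²; posterior mean is the precision-weighted average of μ₀ and x̄.
σ₀² = 109.22² = 11929.0084, σ² = 39.63² = 1570.5369. Prior precision 1/σ₀² = 1/11929.0084; data precision n/σ² = 9/1570.5369.
w = (n/σ²)/(1/σ₀² + n/σ²) = n·σ₀²/(σ² + n·σ₀²) = 9·11929.0084/(1570.5369 + 9·11929.0084) = 107361.0756/108931.6125 = 0.9856.

0.9856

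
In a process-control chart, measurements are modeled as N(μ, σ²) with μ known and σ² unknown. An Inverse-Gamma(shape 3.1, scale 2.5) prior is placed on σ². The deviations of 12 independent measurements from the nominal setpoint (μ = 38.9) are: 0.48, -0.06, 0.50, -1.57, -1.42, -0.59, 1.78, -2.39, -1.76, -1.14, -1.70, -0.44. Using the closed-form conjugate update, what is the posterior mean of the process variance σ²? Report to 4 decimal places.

With known mean μ and an Inverse-Gamma(α, β) prior on σ², the Normal likelihood is conjugate: posterior is Inv-Gamma(α + n/2, β + Σ(xᵢ−μ)²/2).
Σ(xᵢ−μ)² = (0.48)² + (-0.06)² + (0.50)² + (-1.57)² + (-1.42)² + (-0.59)² + (1.78)² + (-2.39)² + (-1.76)² + (-1.14)² + (-1.70)² + (-0.44)² = 21.6747.
Posterior: Inv-Gamma(3.1 + 12/2, 2.5 + 21.6747/2) = Inv-Gamma(9.10, 13.33735).
E[σ²|data] = β/(α−1) = 13.33735/8.10 = 1.6466.

1.6466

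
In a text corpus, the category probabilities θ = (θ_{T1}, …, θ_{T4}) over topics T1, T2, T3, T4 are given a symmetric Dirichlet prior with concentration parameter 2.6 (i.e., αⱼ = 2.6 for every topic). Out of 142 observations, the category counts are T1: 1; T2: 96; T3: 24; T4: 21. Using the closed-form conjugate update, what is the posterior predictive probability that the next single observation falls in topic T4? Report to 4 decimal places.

The Dirichlet prior is conjugate to the Multinomial likelihood: each posterior αⱼ = prior αⱼ + observed count nⱼ.
Posterior concentration: (3.6, 98.6, 26.6, 23.6), total = 152.4.
P(next = T4 | data) = α_{T4}/Σα = 0.1549.

0.1549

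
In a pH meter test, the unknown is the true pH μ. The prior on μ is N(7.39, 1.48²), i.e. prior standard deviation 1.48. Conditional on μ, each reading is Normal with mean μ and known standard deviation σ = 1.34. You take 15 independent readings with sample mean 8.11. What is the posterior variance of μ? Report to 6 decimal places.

For Normal data with known variance σ², a Normal(μ₀, σ₀²) prior on μ is conjugate. Posterior precision = 1/σ₀² + n/σ²; posterior mean is the precision-weighted average of μ₀ and x̄.
σ₀² = 1.48² = 2.1904, σ² = 1.34² = 1.7956; σ² + n·σ₀² = 1.7956 + 15·2.1904 = 34.6516.
Posterior precision = 1/σ₀² + n/σ² = 1/2.1904 + 15/1.7956 = (σ² + n·σ₀²)/(σ₀²σ²) = 34.6516/(2.1904·1.7956); posterior variance σₙ² = σ₀²σ²/(σ² + n·σ₀²) = 2.1904·1.7956/34.6516 = 0.113504.

0.113504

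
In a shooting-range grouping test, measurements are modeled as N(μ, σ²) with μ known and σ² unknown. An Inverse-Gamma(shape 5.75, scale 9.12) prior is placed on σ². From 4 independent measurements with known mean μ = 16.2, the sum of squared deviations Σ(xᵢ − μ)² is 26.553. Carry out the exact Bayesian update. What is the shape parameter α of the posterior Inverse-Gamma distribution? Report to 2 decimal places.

7.75

With known mean μ and an Inverse-Gamma(α, β) prior on σ², the Normal likelihood is conjugate: posterior is Inv-Gamma(α + n/2, β + Σ(xᵢ−μ)²/2).
Posterior: Inv-Gamma(5.75 + 4/2, 9.12 + 26.553/2) = Inv-Gamma(7.75, 22.3965).
Posterior α = 7.75.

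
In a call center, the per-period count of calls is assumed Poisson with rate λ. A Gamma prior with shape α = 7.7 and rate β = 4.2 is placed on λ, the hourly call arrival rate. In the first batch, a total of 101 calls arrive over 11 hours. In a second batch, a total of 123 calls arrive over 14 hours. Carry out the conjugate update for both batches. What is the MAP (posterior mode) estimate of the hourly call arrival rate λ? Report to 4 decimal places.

7.9007

With a Gamma(shape α, rate β) prior, the Poisson likelihood is conjugate: the posterior is Gamma(α + ΣXᵢ, β + n).
After batch 1: Gamma(α+S, β+n) = Gamma(7.7+101, 4.2+11) = Gamma(108.7, 15.2).
After batch 2: Gamma(α+S, β+n) = Gamma(108.7+123, 15.2+14) = Gamma(231.7, 29.2).
Mode of Gamma(α,β) for α≥1 is (α−1)/β = 230.7/29.2 = 7.9007.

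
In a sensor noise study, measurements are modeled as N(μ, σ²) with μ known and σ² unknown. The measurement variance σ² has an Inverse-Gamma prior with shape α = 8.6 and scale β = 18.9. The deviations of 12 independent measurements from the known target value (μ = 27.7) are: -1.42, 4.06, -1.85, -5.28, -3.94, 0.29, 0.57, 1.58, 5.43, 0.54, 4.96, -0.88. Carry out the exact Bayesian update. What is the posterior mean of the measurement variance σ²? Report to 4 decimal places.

5.9258

With known mean μ and an Inverse-Gamma(α, β) prior on σ², the Normal likelihood is conjugate: posterior is Inv-Gamma(α + n/2, β + Σ(xᵢ−μ)²/2).
Σ(xᵢ−μ)² = (-1.42)² + (4.06)² + (-1.85)² + (-5.28)² + (-3.94)² + (0.29)² + (0.57)² + (1.58)² + (5.43)² + (0.54)² + (4.96)² + (-0.88)² = 123.3824.
Posterior: Inv-Gamma(8.6 + 12/2, 18.9 + 123.3824/2) = Inv-Gamma(14.60, 80.59120).
E[σ²|data] = β/(α−1) = 80.59120/13.60 = 5.9258.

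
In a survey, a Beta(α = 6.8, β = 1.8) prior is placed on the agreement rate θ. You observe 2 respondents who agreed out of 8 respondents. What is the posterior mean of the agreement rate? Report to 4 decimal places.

0.5301

The Beta prior is conjugate to a Binomial/Bernoulli likelihood; the update adds successes to α and failures to β.
Posterior: Beta(α+k, β+n−k) = Beta(6.8+2, 1.8+6) = Beta(8.8, 7.8).
Posterior mean = α/(α+β) = 8.8/16.6 = 0.5301.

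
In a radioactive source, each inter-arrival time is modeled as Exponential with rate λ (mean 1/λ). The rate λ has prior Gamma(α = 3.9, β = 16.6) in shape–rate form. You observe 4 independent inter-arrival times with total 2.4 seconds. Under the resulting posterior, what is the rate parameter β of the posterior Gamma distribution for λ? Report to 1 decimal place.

With a Gamma(shape α, rate β) prior on the exponential rate λ, the posterior after n observations with total T = Σxᵢ is Gamma(α+n, β+T).
Posterior: Gamma(3.9+4, 16.6+2.4) = Gamma(7.9, 19.0).
Posterior β = 19.0.

19.0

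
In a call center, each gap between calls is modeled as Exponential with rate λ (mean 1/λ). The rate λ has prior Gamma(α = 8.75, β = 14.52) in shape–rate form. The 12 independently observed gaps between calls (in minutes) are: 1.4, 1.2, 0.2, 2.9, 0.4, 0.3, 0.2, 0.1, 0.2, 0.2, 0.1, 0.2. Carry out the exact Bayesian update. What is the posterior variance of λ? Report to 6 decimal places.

With a Gamma(shape α, rate β) prior on the exponential rate λ, the posterior after n observations with total T = Σxᵢ is Gamma(α+n, β+T).
Sum of observations T = 7.4 minutes; n = 12.
Posterior: Gamma(8.75+12, 14.52+7.4) = Gamma(20.75, 21.92).
Var = α/β² = 0.043185.

0.043185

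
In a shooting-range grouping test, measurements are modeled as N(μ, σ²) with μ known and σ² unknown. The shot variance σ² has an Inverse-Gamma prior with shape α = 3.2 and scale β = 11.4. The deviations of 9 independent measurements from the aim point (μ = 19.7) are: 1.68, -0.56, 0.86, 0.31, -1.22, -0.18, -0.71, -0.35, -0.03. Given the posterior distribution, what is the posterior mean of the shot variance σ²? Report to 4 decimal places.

With known mean μ and an Inverse-Gamma(α, β) prior on σ², the Normal likelihood is conjugate: posterior is Inv-Gamma(α + n/2, β + Σ(xᵢ−μ)²/2).
Σ(xᵢ−μ)² = (1.68)² + (-0.56)² + (0.86)² + (0.31)² + (-1.22)² + (-0.18)² + (-0.71)² + (-0.35)² + (-0.03)² = 6.1200.
Posterior: Inv-Gamma(3.2 + 9/2, 11.4 + 6.1200/2) = Inv-Gamma(7.70, 14.46000).
E[σ²|data] = β/(α−1) = 14.46000/6.70 = 2.1582.

2.1582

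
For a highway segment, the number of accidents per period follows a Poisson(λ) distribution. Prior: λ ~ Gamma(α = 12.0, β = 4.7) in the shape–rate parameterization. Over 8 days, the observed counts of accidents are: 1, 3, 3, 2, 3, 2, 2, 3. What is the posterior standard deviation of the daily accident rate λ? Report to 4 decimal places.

0.4384

With a Gamma(shape α, rate β) prior, the Poisson likelihood is conjugate: the posterior is Gamma(α + ΣXᵢ, β + n).
Sum of counts S = 19 over n = 8 days.
Posterior: Gamma(α+S, β+n) = Gamma(12.0+19, 4.7+8) = Gamma(31.0, 12.7).
SD = √α/β = √31.0/12.7 = 0.4384.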